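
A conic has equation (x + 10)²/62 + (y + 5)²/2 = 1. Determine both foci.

(-10 - 2√15, -5) and (-10 + 2√15, -5)

Center (-10, -5). The larger denominator 62 sits under the x-term, so the major axis is horizontal; a² = 62, b² = 2.
c² = a² - b² = 62 - 2 = 60, so c = 2√15.
Foci lie on the horizontal axis through the center: (h ± c, k).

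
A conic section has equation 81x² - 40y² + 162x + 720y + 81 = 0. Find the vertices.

(-1, 0) and (-1, 18)

Rearranging, 81(x² + 2x) -40(y² - 18y) = -81.
Complete the square in x and y: 81(x + 1)² -40(y - 9)² = -81 + 81 - 3240 = -3240
Dividing both sides by -3240: (y - 9)²/81 - (x + 1)²/40 = 1
Hyperbola, center (-1, 9), transverse axis vertical; a² = 81, b² = 40.
a = 9. Vertices at (h, k ± a).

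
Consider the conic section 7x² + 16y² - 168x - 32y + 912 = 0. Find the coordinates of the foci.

Collect terms: 7(x² - 24x) + 16(y² - 2y) = -912
Completing the square gives 7(x - 12)² + 16(y - 1)² = -912 + 1008 + 16 = 112.
Dividing both sides by 112: (x - 12)²/16 + (y - 1)²/7 = 1
Ellipse, center (12, 1), major axis horizontal; a² = 16, b² = 7.
c² = a² - b² = 16 - 7 = 9, so c = 3.
Foci lie on the horizontal axis through the center: (h ± c, k).

(9, 1) and (15, 1)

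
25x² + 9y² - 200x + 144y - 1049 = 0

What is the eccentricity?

e = 4/5

Group the x- and y-terms: 25(x² - 8x) + 9(y² + 16y) = 1049
25(x - 4)² + 9(y + 8)² = 1049 + 400 + 576 = 2025
Dividing both sides by 2025: (x - 4)²/81 + (y + 8)²/225 = 1
Ellipse, center (4, -8), major axis vertical; a² = 225, b² = 81.
c² = a² - b² = 144, so c = 12.
e = c/a = 12/15 = 4/5.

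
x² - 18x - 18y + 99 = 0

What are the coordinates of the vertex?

(9, 1)

Only x is squared. Complete the square in x: (x - 9)² = 18(y - 1).
Vertex (9, 1); 4p = 18 so p = 9/2. Opens up.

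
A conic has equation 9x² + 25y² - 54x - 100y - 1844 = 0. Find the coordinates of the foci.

Group the x- and y-terms: 9(x² - 6x) + 25(y² - 4y) = 1844
9(x - 3)² + 25(y - 2)² = 1844 + 81 + 100 = 2025
Dividing both sides by 2025: (x - 3)²/225 + (y - 2)²/81 = 1
Ellipse, center (3, 2), major axis horizontal; a² = 225, b² = 81.
c² = a² - b² = 225 - 81 = 144, so c = 12.
Foci lie on the horizontal axis through the center: (h ± c, k).

(-9, 2) and (15, 2)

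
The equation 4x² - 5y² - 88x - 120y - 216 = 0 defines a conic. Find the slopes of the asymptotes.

2√5/5 and -2√5/5

Group: 4(x² - 22x) -5(y² + 24y) = 216
Completing the square gives 4(x - 11)² -5(y + 12)² = 216 + 484 - 720 = -20.
Dividing both sides by -20: (y + 12)²/4 - (x - 11)²/5 = 1
Hyperbola, center (11, -12), transverse axis vertical; a² = 4, b² = 5.
For a vertical hyperbola the asymptotes have slope ±a/b.
Here that is ±2/√5 = ±2√5/5.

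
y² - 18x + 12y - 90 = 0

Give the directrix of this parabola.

Only y is squared. Complete the square in y: (y + 6)² = 18(x + 7).
Vertex (-7, -6); 4p = 18 so p = 9/2. Opens right.
Directrix is the vertical line x = h − p = -7 − (9/2) = -23/2.

x = -23/2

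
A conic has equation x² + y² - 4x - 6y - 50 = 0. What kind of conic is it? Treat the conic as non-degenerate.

No xy term. Coefficients of x² and y² are A = 1, C = 1.
A = C (same sign) ⇒ circle.

circle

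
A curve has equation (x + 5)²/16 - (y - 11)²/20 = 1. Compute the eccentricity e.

Center (-5, 11). The positive term is the x-term, so the transverse axis is horizontal; a² = 16, b² = 20.
c² = a² + b² = 36, so c = 6.
e = c/a = 6/4 = 3/2.

e = 3/2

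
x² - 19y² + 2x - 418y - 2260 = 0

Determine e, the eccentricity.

(x² + 2x) -19(y² + 22y) = 2260
Complete the square in x and y: (x + 1)² -19(y + 11)² = 2260 + 1 - 2299 = -38
Divide by -38: (y + 11)²/2 - (x + 1)²/38 = 1
Hyperbola, center (-1, -11), transverse axis vertical; a² = 2, b² = 38.
c² = a² + b² = 40, so c = 2√10.
e = c/a = 2√10/√2 = 2√5.

e = 2√5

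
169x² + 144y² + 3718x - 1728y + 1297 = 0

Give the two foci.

(-11, 1) and (-11, 11)

Rearranging, 169(x² + 22x) + 144(y² - 12y) = -1297.
169(x + 11)² + 144(y - 6)² = -1297 + 20449 + 5184 = 24336
Divide through by 24336 to get (x + 11)²/144 + (y - 6)²/169 = 1.
Ellipse, center (-11, 6), major axis vertical; a² = 169, b² = 144.
c² = a² - b² = 169 - 144 = 25, so c = 5.
Foci lie on the vertical axis through the center: (h, k ± c).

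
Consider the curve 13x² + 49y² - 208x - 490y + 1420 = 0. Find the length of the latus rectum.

Rearranging, 13(x² - 16x) + 49(y² - 10y) = -1420.
Complete the square in x and y: 13(x - 8)² + 49(y - 5)² = -1420 + 832 + 1225 = 637
Dividing both sides by 637: (x - 8)²/49 + (y - 5)²/13 = 1
Ellipse, center (8, 5), major axis horizontal; a² = 49, b² = 13.
Latus rectum length = 2b²/a = 2·13/7 = 26/7.

26/7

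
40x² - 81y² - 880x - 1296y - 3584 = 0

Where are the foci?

(0, -8) and (22, -8)

Group: 40(x² - 22x) -81(y² + 16y) = 3584
Complete the square in x and y: 40(x - 11)² -81(y + 8)² = 3584 + 4840 - 5184 = 3240
Dividing both sides by 3240: (x - 11)²/81 - (y + 8)²/40 = 1
Hyperbola, center (11, -8), transverse axis horizontal; a² = 81, b² = 40.
c² = a² + b² = 81 + 40 = 121, so c = 11.
Foci lie on the horizontal axis through the center: (h ± c, k).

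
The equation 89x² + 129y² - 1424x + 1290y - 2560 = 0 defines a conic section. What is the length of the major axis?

Collect terms: 89(x² - 16x) + 129(y² + 10y) = 2560
89(x - 8)² + 129(y + 5)² = 2560 + 5696 + 3225 = 11481
Divide by 11481: (x - 8)²/129 + (y + 5)²/89 = 1
Ellipse, center (8, -5), major axis horizontal; a² = 129, b² = 89.
a² = 129 so a = √129; the major axis has length 2a = 2√129.

2√129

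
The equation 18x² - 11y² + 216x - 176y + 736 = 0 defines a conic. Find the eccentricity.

Rearranging, 18(x² + 12x) -11(y² + 16y) = -736.
Complete the square: 18(x + 6)² -11(y + 8)² = -736 + 648 - 704 = -792
Divide through by -792 to get (y + 8)²/72 - (x + 6)²/44 = 1.
Hyperbola, center (-6, -8), transverse axis vertical; a² = 72, b² = 44.
c² = a² + b² = 116, so c = 2√29.
e = c/a = 2√29/6√2 = √58/6.

e = √58/6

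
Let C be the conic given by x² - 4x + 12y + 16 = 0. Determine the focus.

Only x is squared. Complete the square in x: (x - 2)² = -12(y + 1).
Vertex (2, -1); 4p = -12 so p = -3. Opens down.
Focus is p units from the vertex along the axis: (h, k + p).

(2, -4)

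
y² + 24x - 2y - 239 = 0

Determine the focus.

Only y is squared. Complete the square in y: (y - 1)² = -24(x - 10).
Vertex (10, 1); 4p = -24 so p = -6. Opens left.
Focus is p units from the vertex along the axis: (h + p, k).

(4, 1)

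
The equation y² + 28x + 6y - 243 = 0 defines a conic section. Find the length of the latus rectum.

Only y is squared. Complete the square in y: (y + 3)² = -28(x - 9).
Vertex (9, -3); 4p = -28 so p = -7. Opens left.
Latus rectum length = |4p| = 28.

28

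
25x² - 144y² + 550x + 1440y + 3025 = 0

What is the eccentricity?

Collect terms: 25(x² + 22x) -144(y² - 10y) = -3025
Complete the square: 25(x + 11)² -144(y - 5)² = -3025 + 3025 - 3600 = -3600
Dividing both sides by -3600: (y - 5)²/25 - (x + 11)²/144 = 1
Hyperbola, center (-11, 5), transverse axis vertical; a² = 25, b² = 144.
c² = a² + b² = 169, so c = 13.
e = c/a = 13/5.

e = 13/5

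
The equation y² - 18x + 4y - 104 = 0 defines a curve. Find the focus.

(-3/2, -2)

Only y is squared. Complete the square in y: (y + 2)² = 18(x + 6).
Vertex (-6, -2); 4p = 18 so p = 9/2. Opens right.
Focus is p units from the vertex along the axis: (h + p, k).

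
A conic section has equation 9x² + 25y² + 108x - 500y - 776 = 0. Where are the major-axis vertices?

(-26, 10) and (14, 10)

Rearranging, 9(x² + 12x) + 25(y² - 20y) = 776.
Completing the square gives 9(x + 6)² + 25(y - 10)² = 776 + 324 + 2500 = 3600.
Divide by 3600: (x + 6)²/400 + (y - 10)²/144 = 1
Ellipse, center (-6, 10), major axis horizontal; a² = 400, b² = 144.
a = 20. Vertices at (h ± a, k).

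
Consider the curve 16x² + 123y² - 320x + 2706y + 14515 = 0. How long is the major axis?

Collect terms: 16(x² - 20x) + 123(y² + 22y) = -14515
Complete the square: 16(x - 10)² + 123(y + 11)² = -14515 + 1600 + 14883 = 1968
Divide by 1968: (x - 10)²/123 + (y + 11)²/16 = 1
Ellipse, center (10, -11), major axis horizontal; a² = 123, b² = 16.
a² = 123 so a = √123; the major axis has length 2a = 2√123.

2√123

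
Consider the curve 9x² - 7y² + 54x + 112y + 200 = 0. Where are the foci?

(-3, -4) and (-3, 20)

Collect terms: 9(x² + 6x) -7(y² - 16y) = -200
Complete the square in x and y: 9(x + 3)² -7(y - 8)² = -200 + 81 - 448 = -567
Divide through by -567 to get (y - 8)²/81 - (x + 3)²/63 = 1.
Hyperbola, center (-3, 8), transverse axis vertical; a² = 81, b² = 63.
c² = a² + b² = 81 + 63 = 144, so c = 12.
Foci lie on the vertical axis through the center: (h, k ± c).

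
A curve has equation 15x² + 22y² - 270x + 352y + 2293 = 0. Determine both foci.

(9 - √7, -8) and (9 + √7, -8)

15(x² - 18x) + 22(y² + 16y) = -2293
Complete the square: 15(x - 9)² + 22(y + 8)² = -2293 + 1215 + 1408 = 330
Divide through by 330 to get (x - 9)²/22 + (y + 8)²/15 = 1.
Ellipse, center (9, -8), major axis horizontal; a² = 22, b² = 15.
c² = a² - b² = 22 - 15 = 7, so c = √7.
Foci lie on the horizontal axis through the center: (h ± c, k).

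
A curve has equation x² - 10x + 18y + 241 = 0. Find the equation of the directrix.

Only x is squared. Complete the square in x: (x - 5)² = -18(y + 12).
Vertex (5, -12); 4p = -18 so p = -9/2. Opens down.
Directrix is the horizontal line y = k − p = -12 − (-9/2) = -15/2.

y = -15/2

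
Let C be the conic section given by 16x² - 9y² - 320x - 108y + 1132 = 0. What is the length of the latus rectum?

32/3

Rearranging, 16(x² - 20x) -9(y² + 12y) = -1132.
16(x - 10)² -9(y + 6)² = -1132 + 1600 - 324 = 144
Divide by 144: (x - 10)²/9 - (y + 6)²/16 = 1
Hyperbola, center (10, -6), transverse axis horizontal; a² = 9, b² = 16.
Latus rectum length = 2b²/a = 2·16/3 = 32/3.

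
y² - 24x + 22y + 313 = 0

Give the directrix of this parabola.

x = 2

Only y is squared. Complete the square in y: (y + 11)² = 24(x - 8).
Vertex (8, -11); 4p = 24 so p = 6. Opens right.
Directrix is the vertical line x = h − p = 8 − (6) = 2.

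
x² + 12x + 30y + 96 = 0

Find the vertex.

Only x is squared. Complete the square in x: (x + 6)² = -30(y + 2).
Vertex (-6, -2); 4p = -30 so p = -15/2. Opens down.

(-6, -2)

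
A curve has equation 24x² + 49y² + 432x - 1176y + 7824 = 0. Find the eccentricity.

e = 5/7

Group the x- and y-terms: 24(x² + 18x) + 49(y² - 24y) = -7824
Complete the square: 24(x + 9)² + 49(y - 12)² = -7824 + 1944 + 7056 = 1176
Divide through by 1176 to get (x + 9)²/49 + (y - 12)²/24 = 1.
Ellipse, center (-9, 12), major axis horizontal; a² = 49, b² = 24.
c² = a² - b² = 25, so c = 5.
e = c/a = 5/7.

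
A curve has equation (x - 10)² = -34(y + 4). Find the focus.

(10, -25/2)

Vertex (10, -4); 4p = -34 so p = -17/2. Opens down.
Focus is p units from the vertex along the axis: (h, k + p).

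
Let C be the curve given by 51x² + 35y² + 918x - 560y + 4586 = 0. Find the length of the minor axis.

Rearranging, 51(x² + 18x) + 35(y² - 16y) = -4586.
51(x + 9)² + 35(y - 8)² = -4586 + 4131 + 2240 = 1785
Divide through by 1785 to get (x + 9)²/35 + (y - 8)²/51 = 1.
Ellipse, center (-9, 8), major axis vertical; a² = 51, b² = 35.
b² = 35 so b = √35; the minor axis has length 2b = 2√35.

2√35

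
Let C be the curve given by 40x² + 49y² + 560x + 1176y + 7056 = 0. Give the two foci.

(-10, -12) and (-4, -12)

Group: 40(x² + 14x) + 49(y² + 24y) = -7056
40(x + 7)² + 49(y + 12)² = -7056 + 1960 + 7056 = 1960
Dividing both sides by 1960: (x + 7)²/49 + (y + 12)²/40 = 1
Ellipse, center (-7, -12), major axis horizontal; a² = 49, b² = 40.
c² = a² - b² = 49 - 40 = 9, so c = 3.
Foci lie on the horizontal axis through the center: (h ± c, k).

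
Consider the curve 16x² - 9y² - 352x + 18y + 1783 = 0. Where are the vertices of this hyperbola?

(8, 1) and (14, 1)

Collect terms: 16(x² - 22x) -9(y² - 2y) = -1783
Complete the square in x and y: 16(x - 11)² -9(y - 1)² = -1783 + 1936 - 9 = 144
Divide through by 144 to get (x - 11)²/9 - (y - 1)²/16 = 1.
Hyperbola, center (11, 1), transverse axis horizontal; a² = 9, b² = 16.
a = 3. Vertices at (h ± a, k).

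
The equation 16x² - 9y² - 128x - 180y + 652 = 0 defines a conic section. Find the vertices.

Rearranging, 16(x² - 8x) -9(y² + 20y) = -652.
Completing the square gives 16(x - 4)² -9(y + 10)² = -652 + 256 - 900 = -1296.
Divide by -1296: (y + 10)²/144 - (x - 4)²/81 = 1
Hyperbola, center (4, -10), transverse axis vertical; a² = 144, b² = 81.
a = 12. Vertices at (h, k ± a).

(4, -22) and (4, 2)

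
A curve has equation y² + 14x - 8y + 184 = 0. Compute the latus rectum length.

Only y is squared. Complete the square in y: (y - 4)² = -14(x + 12).
Vertex (-12, 4); 4p = -14 so p = -7/2. Opens left.
Latus rectum length = |4p| = 14.

14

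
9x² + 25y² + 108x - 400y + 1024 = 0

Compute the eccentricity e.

9(x² + 12x) + 25(y² - 16y) = -1024
Complete the square in x and y: 9(x + 6)² + 25(y - 8)² = -1024 + 324 + 1600 = 900
Dividing both sides by 900: (x + 6)²/100 + (y - 8)²/36 = 1
Ellipse, center (-6, 8), major axis horizontal; a² = 100, b² = 36.
c² = a² - b² = 64, so c = 8.
e = c/a = 8/10 = 4/5.

e = 4/5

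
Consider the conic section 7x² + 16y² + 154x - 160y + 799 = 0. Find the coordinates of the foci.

(-17, 5) and (-5, 5)

7(x² + 22x) + 16(y² - 10y) = -799
Complete the square: 7(x + 11)² + 16(y - 5)² = -799 + 847 + 400 = 448
Dividing both sides by 448: (x + 11)²/64 + (y - 5)²/28 = 1
Ellipse, center (-11, 5), major axis horizontal; a² = 64, b² = 28.
c² = a² - b² = 64 - 28 = 36, so c = 6.
Foci lie on the horizontal axis through the center: (h ± c, k).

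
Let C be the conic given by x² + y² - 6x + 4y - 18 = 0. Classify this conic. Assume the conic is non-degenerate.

No xy term. Coefficients of x² and y² are A = 1, C = 1.
A = C (same sign) ⇒ circle.

circle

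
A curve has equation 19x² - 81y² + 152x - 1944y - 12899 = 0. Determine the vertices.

(-13, -12) and (5, -12)

Group: 19(x² + 8x) -81(y² + 24y) = 12899
Complete the square in x and y: 19(x + 4)² -81(y + 12)² = 12899 + 304 - 11664 = 1539
Divide through by 1539 to get (x + 4)²/81 - (y + 12)²/19 = 1.
Hyperbola, center (-4, -12), transverse axis horizontal; a² = 81, b² = 19.
a = 9. Vertices at (h ± a, k).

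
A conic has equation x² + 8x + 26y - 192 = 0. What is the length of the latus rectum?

Only x is squared. Complete the square in x: (x + 4)² = -26(y - 8).
Vertex (-4, 8); 4p = -26 so p = -13/2. Opens down.
Latus rectum length = |4p| = 26.

26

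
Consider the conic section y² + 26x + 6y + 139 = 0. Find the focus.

Only y is squared. Complete the square in y: (y + 3)² = -26(x + 5).
Vertex (-5, -3); 4p = -26 so p = -13/2. Opens left.
Focus is p units from the vertex along the axis: (h + p, k).

(-23/2, -3)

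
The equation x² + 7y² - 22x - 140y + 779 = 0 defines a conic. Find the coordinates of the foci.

(5, 10) and (17, 10)

Collect terms: (x² - 22x) + 7(y² - 20y) = -779
(x - 11)² + 7(y - 10)² = -779 + 121 + 700 = 42
Dividing both sides by 42: (x - 11)²/42 + (y - 10)²/6 = 1
Ellipse, center (11, 10), major axis horizontal; a² = 42, b² = 6.
c² = a² - b² = 42 - 6 = 36, so c = 6.
Foci lie on the horizontal axis through the center: (h ± c, k).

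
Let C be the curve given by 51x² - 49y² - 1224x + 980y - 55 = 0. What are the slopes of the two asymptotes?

√51/7 and -√51/7

Group the x- and y-terms: 51(x² - 24x) -49(y² - 20y) = 55
Complete the square: 51(x - 12)² -49(y - 10)² = 55 + 7344 - 4900 = 2499
Dividing both sides by 2499: (x - 12)²/49 - (y - 10)²/51 = 1
Hyperbola, center (12, 10), transverse axis horizontal; a² = 49, b² = 51.
For a horizontal hyperbola the asymptotes have slope ±b/a.
Here that is ±√51/7.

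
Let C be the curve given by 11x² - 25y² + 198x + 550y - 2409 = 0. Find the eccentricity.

e = 6/5

Group: 11(x² + 18x) -25(y² - 22y) = 2409
Complete the square: 11(x + 9)² -25(y - 11)² = 2409 + 891 - 3025 = 275
Dividing both sides by 275: (x + 9)²/25 - (y - 11)²/11 = 1
Hyperbola, center (-9, 11), transverse axis horizontal; a² = 25, b² = 11.
c² = a² + b² = 36, so c = 6.
e = c/a = 6/5.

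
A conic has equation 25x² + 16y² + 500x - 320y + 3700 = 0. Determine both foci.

(-10, 7) and (-10, 13)

Group: 25(x² + 20x) + 16(y² - 20y) = -3700
Completing the square gives 25(x + 10)² + 16(y - 10)² = -3700 + 2500 + 1600 = 400.
Dividing both sides by 400: (x + 10)²/16 + (y - 10)²/25 = 1
Ellipse, center (-10, 10), major axis vertical; a² = 25, b² = 16.
c² = a² - b² = 25 - 16 = 9, so c = 3.
Foci lie on the vertical axis through the center: (h, k ± c).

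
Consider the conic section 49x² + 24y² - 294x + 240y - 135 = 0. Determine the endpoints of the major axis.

Collect terms: 49(x² - 6x) + 24(y² + 10y) = 135
49(x - 3)² + 24(y + 5)² = 135 + 441 + 600 = 1176
Dividing both sides by 1176: (x - 3)²/24 + (y + 5)²/49 = 1
Ellipse, center (3, -5), major axis vertical; a² = 49, b² = 24.
a = 7. Vertices at (h, k ± a).

(3, -12) and (3, 2)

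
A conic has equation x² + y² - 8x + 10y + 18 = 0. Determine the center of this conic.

(4, -5)

Group the x- and y-terms: (x² - 8x) + (y² + 10y) = -18
Completing the square gives (x - 4)² + (y + 5)² = -18 + 16 + 25 = 23.
So (x - 4)² + (y + 5)² = 23.
Circle centered at (4, -5) with r² = 23.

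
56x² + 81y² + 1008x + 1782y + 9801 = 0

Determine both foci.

Group: 56(x² + 18x) + 81(y² + 22y) = -9801
Completing the square gives 56(x + 9)² + 81(y + 11)² = -9801 + 4536 + 9801 = 4536.
Divide by 4536: (x + 9)²/81 + (y + 11)²/56 = 1
Ellipse, center (-9, -11), major axis horizontal; a² = 81, b² = 56.
c² = a² - b² = 81 - 56 = 25, so c = 5.
Foci lie on the horizontal axis through the center: (h ± c, k).

(-14, -11) and (-4, -11)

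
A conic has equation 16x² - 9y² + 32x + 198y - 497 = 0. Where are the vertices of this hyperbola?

(-1, 3) and (-1, 19)

Group: 16(x² + 2x) -9(y² - 22y) = 497
Completing the square gives 16(x + 1)² -9(y - 11)² = 497 + 16 - 1089 = -576.
Divide through by -576 to get (y - 11)²/64 - (x + 1)²/36 = 1.
Hyperbola, center (-1, 11), transverse axis vertical; a² = 64, b² = 36.
a = 8. Vertices at (h, k ± a).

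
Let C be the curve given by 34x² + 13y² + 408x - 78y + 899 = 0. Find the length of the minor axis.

Rearranging, 34(x² + 12x) + 13(y² - 6y) = -899.
Complete the square: 34(x + 6)² + 13(y - 3)² = -899 + 1224 + 117 = 442
Dividing both sides by 442: (x + 6)²/13 + (y - 3)²/34 = 1
Ellipse, center (-6, 3), major axis vertical; a² = 34, b² = 13.
b² = 13 so b = √13; the minor axis has length 2b = 2√13.

2√13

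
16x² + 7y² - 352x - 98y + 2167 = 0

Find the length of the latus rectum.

7/2

Group: 16(x² - 22x) + 7(y² - 14y) = -2167
Completing the square gives 16(x - 11)² + 7(y - 7)² = -2167 + 1936 + 343 = 112.
Divide through by 112 to get (x - 11)²/7 + (y - 7)²/16 = 1.
Ellipse, center (11, 7), major axis vertical; a² = 16, b² = 7.
Latus rectum length = 2b²/a = 2·7/4 = 7/2.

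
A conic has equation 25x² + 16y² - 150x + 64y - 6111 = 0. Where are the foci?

(3, -14) and (3, 10)

Group the x- and y-terms: 25(x² - 6x) + 16(y² + 4y) = 6111
Complete the square in x and y: 25(x - 3)² + 16(y + 2)² = 6111 + 225 + 64 = 6400
Dividing both sides by 6400: (x - 3)²/256 + (y + 2)²/400 = 1
Ellipse, center (3, -2), major axis vertical; a² = 400, b² = 256.
c² = a² - b² = 400 - 256 = 144, so c = 12.
Foci lie on the vertical axis through the center: (h, k ± c).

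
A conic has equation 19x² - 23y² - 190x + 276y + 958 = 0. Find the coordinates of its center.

(5, 6)

Rearranging, 19(x² - 10x) -23(y² - 12y) = -958.
Completing the square gives 19(x - 5)² -23(y - 6)² = -958 + 475 - 828 = -1311.
Divide by -1311: (y - 6)²/57 - (x - 5)²/69 = 1
Hyperbola with center (5, 6).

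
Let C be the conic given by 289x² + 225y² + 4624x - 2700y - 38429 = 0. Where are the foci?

(-8, -2) and (-8, 14)

Group: 289(x² + 16x) + 225(y² - 12y) = 38429
Complete the square: 289(x + 8)² + 225(y - 6)² = 38429 + 18496 + 8100 = 65025
Divide through by 65025 to get (x + 8)²/225 + (y - 6)²/289 = 1.
Ellipse, center (-8, 6), major axis vertical; a² = 289, b² = 225.
c² = a² - b² = 289 - 225 = 64, so c = 8.
Foci lie on the vertical axis through the center: (h, k ± c).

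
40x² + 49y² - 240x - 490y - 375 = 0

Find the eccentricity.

40(x² - 6x) + 49(y² - 10y) = 375
40(x - 3)² + 49(y - 5)² = 375 + 360 + 1225 = 1960
Dividing both sides by 1960: (x - 3)²/49 + (y - 5)²/40 = 1
Ellipse, center (3, 5), major axis horizontal; a² = 49, b² = 40.
c² = a² - b² = 9, so c = 3.
e = c/a = 3/7.

e = 3/7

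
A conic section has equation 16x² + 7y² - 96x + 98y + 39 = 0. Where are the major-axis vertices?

(3, -15) and (3, 1)

Group the x- and y-terms: 16(x² - 6x) + 7(y² + 14y) = -39
Completing the square gives 16(x - 3)² + 7(y + 7)² = -39 + 144 + 343 = 448.
Divide through by 448 to get (x - 3)²/28 + (y + 7)²/64 = 1.
Ellipse, center (3, -7), major axis vertical; a² = 64, b² = 28.
a = 8. Vertices at (h, k ± a).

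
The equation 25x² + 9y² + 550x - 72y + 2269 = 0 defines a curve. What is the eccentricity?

25(x² + 22x) + 9(y² - 8y) = -2269
Completing the square gives 25(x + 11)² + 9(y - 4)² = -2269 + 3025 + 144 = 900.
Divide by 900: (x + 11)²/36 + (y - 4)²/100 = 1
Ellipse, center (-11, 4), major axis vertical; a² = 100, b² = 36.
c² = a² - b² = 64, so c = 8.
e = c/a = 8/10 = 4/5.

e = 4/5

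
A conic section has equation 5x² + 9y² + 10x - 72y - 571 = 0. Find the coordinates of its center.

Group the x- and y-terms: 5(x² + 2x) + 9(y² - 8y) = 571
Complete the square in x and y: 5(x + 1)² + 9(y - 4)² = 571 + 5 + 144 = 720
Dividing both sides by 720: (x + 1)²/144 + (y - 4)²/80 = 1
Ellipse with center (-1, 4).

(-1, 4)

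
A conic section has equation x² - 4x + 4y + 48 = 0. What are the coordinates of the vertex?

Only x is squared. Complete the square in x: (x - 2)² = -4(y + 11).
Vertex (2, -11); 4p = -4 so p = -1. Opens down.

(2, -11)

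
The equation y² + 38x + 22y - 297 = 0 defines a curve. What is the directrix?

Only y is squared. Complete the square in y: (y + 11)² = -38(x - 11).
Vertex (11, -11); 4p = -38 so p = -19/2. Opens left.
Directrix is the vertical line x = h − p = 11 − (-19/2) = 41/2.

x = 41/2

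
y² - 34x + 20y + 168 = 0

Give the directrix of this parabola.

x = -13/2

Only y is squared. Complete the square in y: (y + 10)² = 34(x - 2).
Vertex (2, -10); 4p = 34 so p = 17/2. Opens right.
Directrix is the vertical line x = h − p = 2 − (17/2) = -13/2.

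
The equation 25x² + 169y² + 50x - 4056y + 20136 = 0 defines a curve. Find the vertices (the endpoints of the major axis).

(-14, 12) and (12, 12)

Group the x- and y-terms: 25(x² + 2x) + 169(y² - 24y) = -20136
Complete the square in x and y: 25(x + 1)² + 169(y - 12)² = -20136 + 25 + 24336 = 4225
Divide through by 4225 to get (x + 1)²/169 + (y - 12)²/25 = 1.
Ellipse, center (-1, 12), major axis horizontal; a² = 169, b² = 25.
a = 13. Vertices at (h ± a, k).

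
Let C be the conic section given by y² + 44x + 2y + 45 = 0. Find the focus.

Only y is squared. Complete the square in y: (y + 1)² = -44(x + 1).
Vertex (-1, -1); 4p = -44 so p = -11. Opens left.
Focus is p units from the vertex along the axis: (h + p, k).

(-12, -1)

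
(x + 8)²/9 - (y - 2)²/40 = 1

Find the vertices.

Center (-8, 2). The positive term is the x-term, so the transverse axis is horizontal; a² = 9, b² = 40.
a = 3. Vertices at (h ± a, k).

(-11, 2) and (-5, 2)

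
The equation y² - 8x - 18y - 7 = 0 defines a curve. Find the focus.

(-9, 9)

Only y is squared. Complete the square in y: (y - 9)² = 8(x + 11).
Vertex (-11, 9); 4p = 8 so p = 2. Opens right.
Focus is p units from the vertex along the axis: (h + p, k).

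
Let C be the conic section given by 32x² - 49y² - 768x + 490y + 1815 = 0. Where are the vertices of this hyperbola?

Collect terms: 32(x² - 24x) -49(y² - 10y) = -1815
Complete the square in x and y: 32(x - 12)² -49(y - 5)² = -1815 + 4608 - 1225 = 1568
Divide by 1568: (x - 12)²/49 - (y - 5)²/32 = 1
Hyperbola, center (12, 5), transverse axis horizontal; a² = 49, b² = 32.
a = 7. Vertices at (h ± a, k).

(5, 5) and (19, 5)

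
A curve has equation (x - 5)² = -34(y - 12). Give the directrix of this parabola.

y = 41/2

Vertex (5, 12); 4p = -34 so p = -17/2. Opens down.
Directrix is the horizontal line y = k − p = 12 − (-17/2) = 41/2.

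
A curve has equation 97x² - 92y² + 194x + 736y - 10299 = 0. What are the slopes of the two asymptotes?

97(x² + 2x) -92(y² - 8y) = 10299
97(x + 1)² -92(y - 4)² = 10299 + 97 - 1472 = 8924
Dividing both sides by 8924: (x + 1)²/92 - (y - 4)²/97 = 1
Hyperbola, center (-1, 4), transverse axis horizontal; a² = 92, b² = 97.
For a horizontal hyperbola the asymptotes have slope ±b/a.
Here that is ±√97/2√23 = ±√2231/46.

√2231/46 and -√2231/46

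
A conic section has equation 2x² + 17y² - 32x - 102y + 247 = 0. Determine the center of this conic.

(8, 3)

Group: 2(x² - 16x) + 17(y² - 6y) = -247
Complete the square in x and y: 2(x - 8)² + 17(y - 3)² = -247 + 128 + 153 = 34
Divide by 34: (x - 8)²/17 + (y - 3)²/2 = 1
Ellipse with center (8, 3).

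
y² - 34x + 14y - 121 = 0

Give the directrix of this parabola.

x = -27/2

Only y is squared. Complete the square in y: (y + 7)² = 34(x + 5).
Vertex (-5, -7); 4p = 34 so p = 17/2. Opens right.
Directrix is the vertical line x = h − p = -5 − (17/2) = -27/2.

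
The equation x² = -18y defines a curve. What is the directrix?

y = 9/2

Vertex (0, 0); 4p = -18 so p = -9/2. Opens down.
Directrix is the horizontal line y = k − p = 0 − (-9/2) = 9/2.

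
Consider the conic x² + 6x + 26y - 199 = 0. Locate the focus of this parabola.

(-3, 3/2)

Only x is squared. Complete the square in x: (x + 3)² = -26(y - 8).
Vertex (-3, 8); 4p = -26 so p = -13/2. Opens down.
Focus is p units from the vertex along the axis: (h, k + p).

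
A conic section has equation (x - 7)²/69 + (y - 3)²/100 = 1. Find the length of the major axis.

Center (7, 3). The larger denominator 100 sits under the y-term, so the major axis is vertical; a² = 100, b² = 69.
a² = 100 so a = 10; the major axis has length 2a = 20.

20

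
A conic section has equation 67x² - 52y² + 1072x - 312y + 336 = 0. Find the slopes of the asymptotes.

67(x² + 16x) -52(y² + 6y) = -336
67(x + 8)² -52(y + 3)² = -336 + 4288 - 468 = 3484
Divide by 3484: (x + 8)²/52 - (y + 3)²/67 = 1
Hyperbola, center (-8, -3), transverse axis horizontal; a² = 52, b² = 67.
For a horizontal hyperbola the asymptotes have slope ±b/a.
Here that is ±√67/2√13 = ±√871/26.

√871/26 and -√871/26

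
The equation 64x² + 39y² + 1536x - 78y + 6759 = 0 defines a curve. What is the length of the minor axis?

2√39

Collect terms: 64(x² + 24x) + 39(y² - 2y) = -6759
Completing the square gives 64(x + 12)² + 39(y - 1)² = -6759 + 9216 + 39 = 2496.
Dividing both sides by 2496: (x + 12)²/39 + (y - 1)²/64 = 1
Ellipse, center (-12, 1), major axis vertical; a² = 64, b² = 39.
b² = 39 so b = √39; the minor axis has length 2b = 2√39.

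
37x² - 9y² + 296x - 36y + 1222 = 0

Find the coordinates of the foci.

Group: 37(x² + 8x) -9(y² + 4y) = -1222
Completing the square gives 37(x + 4)² -9(y + 2)² = -1222 + 592 - 36 = -666.
Dividing both sides by -666: (y + 2)²/74 - (x + 4)²/18 = 1
Hyperbola, center (-4, -2), transverse axis vertical; a² = 74, b² = 18.
c² = a² + b² = 74 + 18 = 92, so c = 2√23.
Foci lie on the vertical axis through the center: (h, k ± c).

(-4, -2 - 2√23) and (-4, -2 + 2√23)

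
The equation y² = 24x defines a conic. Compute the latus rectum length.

Vertex (0, 0); 4p = 24 so p = 6. Opens right.
Latus rectum length = |4p| = 24.

24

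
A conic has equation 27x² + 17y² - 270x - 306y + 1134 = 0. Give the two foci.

(5, 9 - 2√5) and (5, 9 + 2√5)

Group the x- and y-terms: 27(x² - 10x) + 17(y² - 18y) = -1134
27(x - 5)² + 17(y - 9)² = -1134 + 675 + 1377 = 918
Dividing both sides by 918: (x - 5)²/34 + (y - 9)²/54 = 1
Ellipse, center (5, 9), major axis vertical; a² = 54, b² = 34.
c² = a² - b² = 54 - 34 = 20, so c = 2√5.
Foci lie on the vertical axis through the center: (h, k ± c).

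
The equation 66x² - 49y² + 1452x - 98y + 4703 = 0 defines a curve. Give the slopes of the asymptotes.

Rearranging, 66(x² + 22x) -49(y² + 2y) = -4703.
66(x + 11)² -49(y + 1)² = -4703 + 7986 - 49 = 3234
Divide through by 3234 to get (x + 11)²/49 - (y + 1)²/66 = 1.
Hyperbola, center (-11, -1), transverse axis horizontal; a² = 49, b² = 66.
For a horizontal hyperbola the asymptotes have slope ±b/a.
Here that is ±√66/7.

√66/7 and -√66/7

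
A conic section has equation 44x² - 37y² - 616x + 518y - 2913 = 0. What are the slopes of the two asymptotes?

2√407/37 and -2√407/37

Rearranging, 44(x² - 14x) -37(y² - 14y) = 2913.
44(x - 7)² -37(y - 7)² = 2913 + 2156 - 1813 = 3256
Divide through by 3256 to get (x - 7)²/74 - (y - 7)²/88 = 1.
Hyperbola, center (7, 7), transverse axis horizontal; a² = 74, b² = 88.
For a horizontal hyperbola the asymptotes have slope ±b/a.
Here that is ±2√22/√74 = ±2√407/37.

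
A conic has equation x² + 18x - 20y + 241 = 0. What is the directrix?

y = 3

Only x is squared. Complete the square in x: (x + 9)² = 20(y - 8).
Vertex (-9, 8); 4p = 20 so p = 5. Opens up.
Directrix is the horizontal line y = k − p = 8 − (5) = 3.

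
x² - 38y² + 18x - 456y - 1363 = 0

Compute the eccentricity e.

e = √1482/38

Rearranging, (x² + 18x) -38(y² + 12y) = 1363.
Complete the square in x and y: (x + 9)² -38(y + 6)² = 1363 + 81 - 1368 = 76
Divide by 76: (x + 9)²/76 - (y + 6)²/2 = 1
Hyperbola, center (-9, -6), transverse axis horizontal; a² = 76, b² = 2.
c² = a² + b² = 78, so c = √78.
e = c/a = √78/2√19 = √1482/38.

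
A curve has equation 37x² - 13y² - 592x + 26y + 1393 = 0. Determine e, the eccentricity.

Group: 37(x² - 16x) -13(y² - 2y) = -1393
37(x - 8)² -13(y - 1)² = -1393 + 2368 - 13 = 962
Divide through by 962 to get (x - 8)²/26 - (y - 1)²/74 = 1.
Hyperbola, center (8, 1), transverse axis horizontal; a² = 26, b² = 74.
c² = a² + b² = 100, so c = 10.
e = c/a = 10/√26 = 5√26/13.

e = 5√26/13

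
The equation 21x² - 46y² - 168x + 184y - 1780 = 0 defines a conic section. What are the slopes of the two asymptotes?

Collect terms: 21(x² - 8x) -46(y² - 4y) = 1780
Complete the square in x and y: 21(x - 4)² -46(y - 2)² = 1780 + 336 - 184 = 1932
Dividing both sides by 1932: (x - 4)²/92 - (y - 2)²/42 = 1
Hyperbola, center (4, 2), transverse axis horizontal; a² = 92, b² = 42.
For a horizontal hyperbola the asymptotes have slope ±b/a.
Here that is ±√42/2√23 = ±√966/46.

√966/46 and -√966/46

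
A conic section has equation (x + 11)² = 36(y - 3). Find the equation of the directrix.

Vertex (-11, 3); 4p = 36 so p = 9. Opens up.
Directrix is the horizontal line y = k − p = 3 − (9) = -6.

y = -6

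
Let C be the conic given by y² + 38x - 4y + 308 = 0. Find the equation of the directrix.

Only y is squared. Complete the square in y: (y - 2)² = -38(x + 8).
Vertex (-8, 2); 4p = -38 so p = -19/2. Opens left.
Directrix is the vertical line x = h − p = -8 − (-19/2) = 3/2.

x = 3/2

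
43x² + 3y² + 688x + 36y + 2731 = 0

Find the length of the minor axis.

2√3

Rearranging, 43(x² + 16x) + 3(y² + 12y) = -2731.
Complete the square: 43(x + 8)² + 3(y + 6)² = -2731 + 2752 + 108 = 129
Divide through by 129 to get (x + 8)²/3 + (y + 6)²/43 = 1.
Ellipse, center (-8, -6), major axis vertical; a² = 43, b² = 3.
b² = 3 so b = √3; the minor axis has length 2b = 2√3.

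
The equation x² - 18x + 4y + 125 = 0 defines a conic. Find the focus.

(9, -12)

Only x is squared. Complete the square in x: (x - 9)² = -4(y + 11).
Vertex (9, -11); 4p = -4 so p = -1. Opens down.
Focus is p units from the vertex along the axis: (h, k + p).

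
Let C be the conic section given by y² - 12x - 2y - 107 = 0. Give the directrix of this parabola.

x = -12

Only y is squared. Complete the square in y: (y - 1)² = 12(x + 9).
Vertex (-9, 1); 4p = 12 so p = 3. Opens right.
Directrix is the vertical line x = h − p = -9 − (3) = -12.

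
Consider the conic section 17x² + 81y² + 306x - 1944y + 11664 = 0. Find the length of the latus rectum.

34/9

17(x² + 18x) + 81(y² - 24y) = -11664
17(x + 9)² + 81(y - 12)² = -11664 + 1377 + 11664 = 1377
Dividing both sides by 1377: (x + 9)²/81 + (y - 12)²/17 = 1
Ellipse, center (-9, 12), major axis horizontal; a² = 81, b² = 17.
Latus rectum length = 2b²/a = 2·17/9 = 34/9.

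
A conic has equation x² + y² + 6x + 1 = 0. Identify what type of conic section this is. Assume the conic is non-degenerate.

circle

No xy term. Coefficients of x² and y² are A = 1, C = 1.
A = C (same sign) ⇒ circle.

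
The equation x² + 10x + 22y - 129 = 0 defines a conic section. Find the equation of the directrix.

y = 25/2

Only x is squared. Complete the square in x: (x + 5)² = -22(y - 7).
Vertex (-5, 7); 4p = -22 so p = -11/2. Opens down.
Directrix is the horizontal line y = k − p = 7 − (-11/2) = 25/2.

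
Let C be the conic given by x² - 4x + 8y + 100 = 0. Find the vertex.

(2, -12)

Only x is squared. Complete the square in x: (x - 2)² = -8(y + 12).
Vertex (2, -12); 4p = -8 so p = -2. Opens down.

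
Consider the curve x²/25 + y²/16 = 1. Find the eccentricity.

Center (0, 0). The larger denominator 25 sits under the x-term, so the major axis is horizontal; a² = 25, b² = 16.
c² = a² - b² = 9, so c = 3.
e = c/a = 3/5.

e = 3/5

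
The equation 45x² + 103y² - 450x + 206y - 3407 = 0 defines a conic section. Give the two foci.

(5 - √58, -1) and (5 + √58, -1)

45(x² - 10x) + 103(y² + 2y) = 3407
45(x - 5)² + 103(y + 1)² = 3407 + 1125 + 103 = 4635
Divide by 4635: (x - 5)²/103 + (y + 1)²/45 = 1
Ellipse, center (5, -1), major axis horizontal; a² = 103, b² = 45.
c² = a² - b² = 103 - 45 = 58, so c = √58.
Foci lie on the horizontal axis through the center: (h ± c, k).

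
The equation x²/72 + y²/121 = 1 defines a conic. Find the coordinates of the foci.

Center (0, 0). The larger denominator 121 sits under the y-term, so the major axis is vertical; a² = 121, b² = 72.
c² = a² - b² = 121 - 72 = 49, so c = 7.
Foci lie on the vertical axis through the center: (h, k ± c).

(0, -7) and (0, 7)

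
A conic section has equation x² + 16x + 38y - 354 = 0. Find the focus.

Only x is squared. Complete the square in x: (x + 8)² = -38(y - 11).
Vertex (-8, 11); 4p = -38 so p = -19/2. Opens down.
Focus is p units from the vertex along the axis: (h, k + p).

(-8, 3/2)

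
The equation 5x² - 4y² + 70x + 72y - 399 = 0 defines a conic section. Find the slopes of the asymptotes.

Group: 5(x² + 14x) -4(y² - 18y) = 399
Complete the square: 5(x + 7)² -4(y - 9)² = 399 + 245 - 324 = 320
Dividing both sides by 320: (x + 7)²/64 - (y - 9)²/80 = 1
Hyperbola, center (-7, 9), transverse axis horizontal; a² = 64, b² = 80.
For a horizontal hyperbola the asymptotes have slope ±b/a.
Here that is ±4√5/8 = ±√5/2.

√5/2 and -√5/2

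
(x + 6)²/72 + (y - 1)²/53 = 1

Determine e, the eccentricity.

e = √38/12

Center (-6, 1). The larger denominator 72 sits under the x-term, so the major axis is horizontal; a² = 72, b² = 53.
c² = a² - b² = 19, so c = √19.
e = c/a = √19/6√2 = √38/12.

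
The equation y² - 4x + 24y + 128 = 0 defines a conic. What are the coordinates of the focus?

Only y is squared. Complete the square in y: (y + 12)² = 4(x + 4).
Vertex (-4, -12); 4p = 4 so p = 1. Opens right.
Focus is p units from the vertex along the axis: (h + p, k).

(-3, -12)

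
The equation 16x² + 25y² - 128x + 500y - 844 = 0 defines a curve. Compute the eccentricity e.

Collect terms: 16(x² - 8x) + 25(y² + 20y) = 844
Completing the square gives 16(x - 4)² + 25(y + 10)² = 844 + 256 + 2500 = 3600.
Divide through by 3600 to get (x - 4)²/225 + (y + 10)²/144 = 1.
Ellipse, center (4, -10), major axis horizontal; a² = 225, b² = 144.
c² = a² - b² = 81, so c = 9.
e = c/a = 9/15 = 3/5.

e = 3/5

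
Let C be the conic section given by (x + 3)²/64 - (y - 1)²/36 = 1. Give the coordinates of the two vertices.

Center (-3, 1). The positive term is the x-term, so the transverse axis is horizontal; a² = 64, b² = 36.
a = 8. Vertices at (h ± a, k).

(-11, 1) and (5, 1)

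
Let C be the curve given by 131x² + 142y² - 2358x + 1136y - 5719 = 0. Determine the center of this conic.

Collect terms: 131(x² - 18x) + 142(y² + 8y) = 5719
Complete the square in x and y: 131(x - 9)² + 142(y + 4)² = 5719 + 10611 + 2272 = 18602
Dividing both sides by 18602: (x - 9)²/142 + (y + 4)²/131 = 1
Ellipse with center (9, -4).

(9, -4)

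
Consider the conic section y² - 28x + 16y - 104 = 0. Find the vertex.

Only y is squared. Complete the square in y: (y + 8)² = 28(x + 6).
Vertex (-6, -8); 4p = 28 so p = 7. Opens right.

(-6, -8)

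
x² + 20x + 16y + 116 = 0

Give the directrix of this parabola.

Only x is squared. Complete the square in x: (x + 10)² = -16(y + 1).
Vertex (-10, -1); 4p = -16 so p = -4. Opens down.
Directrix is the horizontal line y = k − p = -1 − (-4) = 3.

y = 3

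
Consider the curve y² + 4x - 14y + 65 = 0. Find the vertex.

Only y is squared. Complete the square in y: (y - 7)² = -4(x + 4).
Vertex (-4, 7); 4p = -4 so p = -1. Opens left.

(-4, 7)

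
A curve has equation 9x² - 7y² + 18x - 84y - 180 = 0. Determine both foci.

Rearranging, 9(x² + 2x) -7(y² + 12y) = 180.
9(x + 1)² -7(y + 6)² = 180 + 9 - 252 = -63
Divide by -63: (y + 6)²/9 - (x + 1)²/7 = 1
Hyperbola, center (-1, -6), transverse axis vertical; a² = 9, b² = 7.
c² = a² + b² = 9 + 7 = 16, so c = 4.
Foci lie on the vertical axis through the center: (h, k ± c).

(-1, -10) and (-1, -2)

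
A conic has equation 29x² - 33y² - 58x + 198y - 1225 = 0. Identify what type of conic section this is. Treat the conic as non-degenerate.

hyperbola

No xy term. Coefficients of x² and y² are A = 29, C = -33.
A and C have opposite signs ⇒ hyperbola.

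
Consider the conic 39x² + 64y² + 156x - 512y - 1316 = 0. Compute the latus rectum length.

39/4

Collect terms: 39(x² + 4x) + 64(y² - 8y) = 1316
Complete the square in x and y: 39(x + 2)² + 64(y - 4)² = 1316 + 156 + 1024 = 2496
Divide through by 2496 to get (x + 2)²/64 + (y - 4)²/39 = 1.
Ellipse, center (-2, 4), major axis horizontal; a² = 64, b² = 39.
Latus rectum length = 2b²/a = 2·39/8 = 39/4.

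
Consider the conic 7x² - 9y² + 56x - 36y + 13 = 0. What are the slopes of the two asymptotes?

√7/3 and -√7/3

Collect terms: 7(x² + 8x) -9(y² + 4y) = -13
Complete the square: 7(x + 4)² -9(y + 2)² = -13 + 112 - 36 = 63
Divide by 63: (x + 4)²/9 - (y + 2)²/7 = 1
Hyperbola, center (-4, -2), transverse axis horizontal; a² = 9, b² = 7.
For a horizontal hyperbola the asymptotes have slope ±b/a.
Here that is ±√7/3.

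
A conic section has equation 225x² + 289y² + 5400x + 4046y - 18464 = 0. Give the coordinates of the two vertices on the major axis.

Group: 225(x² + 24x) + 289(y² + 14y) = 18464
225(x + 12)² + 289(y + 7)² = 18464 + 32400 + 14161 = 65025
Dividing both sides by 65025: (x + 12)²/289 + (y + 7)²/225 = 1
Ellipse, center (-12, -7), major axis horizontal; a² = 289, b² = 225.
a = 17. Vertices at (h ± a, k).

(-29, -7) and (5, -7)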